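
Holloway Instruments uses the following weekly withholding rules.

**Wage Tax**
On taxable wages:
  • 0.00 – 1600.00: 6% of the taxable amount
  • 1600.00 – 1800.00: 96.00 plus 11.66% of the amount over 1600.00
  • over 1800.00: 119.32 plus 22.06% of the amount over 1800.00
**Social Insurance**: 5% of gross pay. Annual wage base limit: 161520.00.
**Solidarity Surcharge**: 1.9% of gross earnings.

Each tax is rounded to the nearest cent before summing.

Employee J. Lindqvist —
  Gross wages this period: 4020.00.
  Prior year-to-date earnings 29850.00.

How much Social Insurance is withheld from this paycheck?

Social Insurance: 5% × 4020.00 = 201.00

201.00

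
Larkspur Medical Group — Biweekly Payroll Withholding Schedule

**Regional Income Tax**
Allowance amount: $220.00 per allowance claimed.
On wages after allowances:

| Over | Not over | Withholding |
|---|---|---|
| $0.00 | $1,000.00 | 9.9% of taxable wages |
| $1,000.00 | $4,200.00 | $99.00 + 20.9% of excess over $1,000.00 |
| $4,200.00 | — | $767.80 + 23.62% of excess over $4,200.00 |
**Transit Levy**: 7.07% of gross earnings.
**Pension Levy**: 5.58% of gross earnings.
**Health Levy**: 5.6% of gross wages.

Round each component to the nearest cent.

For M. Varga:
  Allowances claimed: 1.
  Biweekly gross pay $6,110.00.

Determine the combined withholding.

$2,282.06

Regional Income Tax: taxable = $6,110.00 − 1×$220.00 = $5,890.00
  $767.80 + 23.62% × ($5,890.00 − $4,200.00) = $767.80 + 23.62% × $1,690.00 = $1,166.98
Transit Levy: 7.07% × $6,110.00 = $431.98
Pension Levy: 5.58% × $6,110.00 = $340.94
Health Levy: 5.6% × $6,110.00 = $342.16
Total: $1,166.98 + $431.98 + $340.94 + $342.16 = $2,282.06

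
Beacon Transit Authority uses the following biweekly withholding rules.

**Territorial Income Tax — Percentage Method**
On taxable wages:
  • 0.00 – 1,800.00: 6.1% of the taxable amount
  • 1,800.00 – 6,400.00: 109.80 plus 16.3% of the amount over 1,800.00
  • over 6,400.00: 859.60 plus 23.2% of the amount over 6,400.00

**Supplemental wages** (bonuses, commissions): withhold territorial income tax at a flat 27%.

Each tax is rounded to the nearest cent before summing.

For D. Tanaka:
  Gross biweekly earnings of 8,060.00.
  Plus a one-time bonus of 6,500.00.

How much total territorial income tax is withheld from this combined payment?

2,999.72

Territorial Income Tax: taxable = 8,060.00
  859.60 + 23.2% × (8,060.00 − 6,400.00) = 859.60 + 23.2% × 1,660.00 = 1,244.72
Supplemental (27% flat on bonus): 27% × 6,500.00 = 1,755.00
Total territorial income tax: 1,244.72 + 1,755.00 = 2,999.72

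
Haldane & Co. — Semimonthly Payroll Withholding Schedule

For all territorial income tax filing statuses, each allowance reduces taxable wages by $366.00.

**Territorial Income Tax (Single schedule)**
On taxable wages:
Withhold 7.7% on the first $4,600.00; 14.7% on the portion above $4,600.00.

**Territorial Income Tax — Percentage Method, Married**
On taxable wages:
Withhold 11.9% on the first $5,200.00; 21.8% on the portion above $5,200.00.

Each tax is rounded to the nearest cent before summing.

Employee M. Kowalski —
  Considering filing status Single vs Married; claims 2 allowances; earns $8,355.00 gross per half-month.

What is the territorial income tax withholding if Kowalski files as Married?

Territorial Income Tax (Married): taxable = $8,355.00 − 2×$366.00 = $7,623.00
  $618.80 + 21.8% × ($7,623.00 − $5,200.00) = $618.80 + 21.8% × $2,423.00 = $1,147.01

$1,147.01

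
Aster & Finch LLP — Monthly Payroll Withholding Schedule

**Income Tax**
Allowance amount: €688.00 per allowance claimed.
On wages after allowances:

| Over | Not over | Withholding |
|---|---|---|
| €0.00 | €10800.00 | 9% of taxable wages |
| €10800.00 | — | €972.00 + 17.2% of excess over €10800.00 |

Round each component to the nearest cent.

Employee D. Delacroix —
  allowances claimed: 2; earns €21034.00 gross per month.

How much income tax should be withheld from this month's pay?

Income Tax: taxable = €21034.00 − 2×€688.00 = €19658.00
  €972.00 + 17.2% × (€19658.00 − €10800.00) = €972.00 + 17.2% × €8858.00 = €2495.58

€2495.58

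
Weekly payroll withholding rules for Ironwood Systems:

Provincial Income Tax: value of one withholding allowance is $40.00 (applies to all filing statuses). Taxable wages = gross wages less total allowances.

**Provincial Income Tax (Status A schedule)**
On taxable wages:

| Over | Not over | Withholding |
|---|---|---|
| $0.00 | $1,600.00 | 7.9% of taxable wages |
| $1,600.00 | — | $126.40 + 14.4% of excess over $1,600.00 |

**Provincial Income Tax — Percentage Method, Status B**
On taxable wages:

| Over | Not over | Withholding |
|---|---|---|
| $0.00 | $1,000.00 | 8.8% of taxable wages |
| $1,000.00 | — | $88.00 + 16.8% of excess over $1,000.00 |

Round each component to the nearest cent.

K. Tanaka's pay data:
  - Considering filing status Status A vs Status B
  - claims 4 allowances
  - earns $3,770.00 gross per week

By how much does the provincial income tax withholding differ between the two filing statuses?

Provincial Income Tax (Status A): taxable = $3,770.00 − 4×$40.00 = $3,610.00
  $126.40 + 14.4% × ($3,610.00 − $1,600.00) = $126.40 + 14.4% × $2,010.00 = $415.84
Provincial Income Tax (Status B): taxable = $3,770.00 − 4×$40.00 = $3,610.00
  $88.00 + 16.8% × ($3,610.00 − $1,000.00) = $88.00 + 16.8% × $2,610.00 = $526.48
Difference: |$415.84 − $526.48| = $110.64 (higher under Status B)

$110.64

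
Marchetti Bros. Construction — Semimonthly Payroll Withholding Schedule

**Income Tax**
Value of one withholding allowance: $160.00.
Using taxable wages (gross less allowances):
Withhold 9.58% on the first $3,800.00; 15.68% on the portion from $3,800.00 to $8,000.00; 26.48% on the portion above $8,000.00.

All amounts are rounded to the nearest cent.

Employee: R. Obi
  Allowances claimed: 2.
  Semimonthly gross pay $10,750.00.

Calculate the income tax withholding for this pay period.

Income Tax: taxable = $10,750.00 − 2×$160.00 = $10,430.00
  $1,022.60 + 26.48% × ($10,430.00 − $8,000.00) = $1,022.60 + 26.48% × $2,430.00 = $1,666.06

$1,666.06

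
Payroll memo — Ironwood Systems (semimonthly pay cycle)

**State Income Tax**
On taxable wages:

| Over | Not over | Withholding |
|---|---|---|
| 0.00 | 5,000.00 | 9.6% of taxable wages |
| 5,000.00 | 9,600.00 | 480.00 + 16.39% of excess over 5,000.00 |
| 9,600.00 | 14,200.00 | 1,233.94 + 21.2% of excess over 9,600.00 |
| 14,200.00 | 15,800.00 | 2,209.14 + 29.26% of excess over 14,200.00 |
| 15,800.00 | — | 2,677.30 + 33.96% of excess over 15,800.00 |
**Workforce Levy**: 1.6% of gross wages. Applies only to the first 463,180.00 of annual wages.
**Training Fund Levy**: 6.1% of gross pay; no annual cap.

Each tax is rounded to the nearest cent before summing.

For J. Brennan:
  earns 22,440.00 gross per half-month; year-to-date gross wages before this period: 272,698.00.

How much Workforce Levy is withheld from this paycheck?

359.04

Workforce Levy: 1.6% × 22,440.00 = 359.04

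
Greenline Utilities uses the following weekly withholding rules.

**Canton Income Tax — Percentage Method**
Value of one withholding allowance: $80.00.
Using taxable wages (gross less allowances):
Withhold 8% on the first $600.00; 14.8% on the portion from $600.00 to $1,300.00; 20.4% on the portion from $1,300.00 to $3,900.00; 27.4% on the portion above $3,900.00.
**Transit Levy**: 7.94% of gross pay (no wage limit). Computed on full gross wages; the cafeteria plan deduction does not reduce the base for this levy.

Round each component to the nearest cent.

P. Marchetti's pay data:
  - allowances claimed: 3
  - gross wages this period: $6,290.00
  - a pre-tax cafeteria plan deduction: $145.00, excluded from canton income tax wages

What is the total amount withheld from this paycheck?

Canton Income Tax: taxable = $6,290.00 − $145.00 − 3×$80.00 = $5,905.00
  $682.00 + 27.4% × ($5,905.00 − $3,900.00) = $682.00 + 27.4% × $2,005.00 = $1,231.37
Transit Levy: 7.94% × $6,290.00 = $499.43
Total: $1,231.37 + $499.43 = $1,730.80

$1,730.80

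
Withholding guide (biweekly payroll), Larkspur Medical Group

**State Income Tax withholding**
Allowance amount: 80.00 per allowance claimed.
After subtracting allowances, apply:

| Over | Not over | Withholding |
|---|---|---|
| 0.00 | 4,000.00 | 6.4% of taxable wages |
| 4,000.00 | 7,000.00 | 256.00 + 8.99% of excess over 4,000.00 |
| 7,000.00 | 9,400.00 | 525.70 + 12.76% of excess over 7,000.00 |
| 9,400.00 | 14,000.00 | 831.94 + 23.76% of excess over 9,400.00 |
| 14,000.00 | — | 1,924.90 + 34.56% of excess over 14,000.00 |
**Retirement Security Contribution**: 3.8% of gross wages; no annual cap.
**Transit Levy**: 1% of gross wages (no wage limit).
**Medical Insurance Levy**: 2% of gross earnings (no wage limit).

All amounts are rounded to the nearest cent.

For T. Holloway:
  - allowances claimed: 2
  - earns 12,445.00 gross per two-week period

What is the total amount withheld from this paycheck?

2,363.68

State Income Tax: taxable = 12,445.00 − 2×80.00 = 12,285.00
  831.94 + 23.76% × (12,285.00 − 9,400.00) = 831.94 + 23.76% × 2,885.00 = 1,517.42
Retirement Security Contribution: 3.8% × 12,445.00 = 472.91
Transit Levy: 1% × 12,445.00 = 124.45
Medical Insurance Levy: 2% × 12,445.00 = 248.90
Total: 1,517.42 + 472.91 + 124.45 + 248.90 = 2,363.68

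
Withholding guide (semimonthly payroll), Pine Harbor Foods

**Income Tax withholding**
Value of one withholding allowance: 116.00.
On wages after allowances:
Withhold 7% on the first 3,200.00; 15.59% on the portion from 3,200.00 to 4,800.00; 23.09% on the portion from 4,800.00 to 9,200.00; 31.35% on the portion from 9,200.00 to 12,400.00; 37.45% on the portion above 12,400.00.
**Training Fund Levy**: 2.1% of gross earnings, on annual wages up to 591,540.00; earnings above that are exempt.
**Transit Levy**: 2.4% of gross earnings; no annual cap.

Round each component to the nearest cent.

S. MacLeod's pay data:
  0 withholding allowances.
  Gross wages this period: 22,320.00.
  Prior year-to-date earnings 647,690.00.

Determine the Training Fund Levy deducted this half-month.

0.00

Training Fund Levy: YTD 647,690.00 ≥ cap 591,540.00 → 0.00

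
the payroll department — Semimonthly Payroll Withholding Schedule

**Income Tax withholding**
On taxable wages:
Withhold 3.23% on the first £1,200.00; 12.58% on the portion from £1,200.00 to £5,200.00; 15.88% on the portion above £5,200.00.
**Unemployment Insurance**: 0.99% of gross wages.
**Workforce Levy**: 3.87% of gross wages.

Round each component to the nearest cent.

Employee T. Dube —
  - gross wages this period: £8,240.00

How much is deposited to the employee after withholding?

£6,814.82

Income Tax: taxable = £8,240.00
  £541.96 + 15.88% × (£8,240.00 − £5,200.00) = £541.96 + 15.88% × £3,040.00 = £1,024.71
Unemployment Insurance: 0.99% × £8,240.00 = £81.58
Workforce Levy: 3.87% × £8,240.00 = £318.89
Total withheld: £1,024.71 + £81.58 + £318.89 = £1,425.18
Net pay: £8,240.00 − £1,425.18 = £6,814.82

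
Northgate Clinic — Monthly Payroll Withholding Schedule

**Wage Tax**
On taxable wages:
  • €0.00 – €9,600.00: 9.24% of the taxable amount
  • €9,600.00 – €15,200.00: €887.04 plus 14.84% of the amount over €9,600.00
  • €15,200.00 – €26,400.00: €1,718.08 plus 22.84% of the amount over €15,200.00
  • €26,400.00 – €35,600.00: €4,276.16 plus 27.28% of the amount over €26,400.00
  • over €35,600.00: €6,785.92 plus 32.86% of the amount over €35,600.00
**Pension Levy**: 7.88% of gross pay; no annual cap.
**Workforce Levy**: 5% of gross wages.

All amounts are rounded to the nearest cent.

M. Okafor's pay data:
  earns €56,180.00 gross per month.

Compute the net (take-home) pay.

€35,395.51

Wage Tax: taxable = €56,180.00
  €6,785.92 + 32.86% × (€56,180.00 − €35,600.00) = €6,785.92 + 32.86% × €20,580.00 = €13,548.51
Pension Levy: 7.88% × €56,180.00 = €4,426.98
Workforce Levy: 5% × €56,180.00 = €2,809.00
Total withheld: €13,548.51 + €4,426.98 + €2,809.00 = €20,784.49
Net pay: €56,180.00 − €20,784.49 = €35,395.51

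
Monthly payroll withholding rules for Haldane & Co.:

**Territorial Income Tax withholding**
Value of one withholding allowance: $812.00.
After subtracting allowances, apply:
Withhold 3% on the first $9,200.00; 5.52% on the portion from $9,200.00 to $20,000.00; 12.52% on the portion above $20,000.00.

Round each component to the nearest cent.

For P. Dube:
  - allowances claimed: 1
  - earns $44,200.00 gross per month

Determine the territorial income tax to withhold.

$3,800.34

Territorial Income Tax: taxable = $44,200.00 − 1×$812.00 = $43,388.00
  $872.16 + 12.52% × ($43,388.00 − $20,000.00) = $872.16 + 12.52% × $23,388.00 = $3,800.34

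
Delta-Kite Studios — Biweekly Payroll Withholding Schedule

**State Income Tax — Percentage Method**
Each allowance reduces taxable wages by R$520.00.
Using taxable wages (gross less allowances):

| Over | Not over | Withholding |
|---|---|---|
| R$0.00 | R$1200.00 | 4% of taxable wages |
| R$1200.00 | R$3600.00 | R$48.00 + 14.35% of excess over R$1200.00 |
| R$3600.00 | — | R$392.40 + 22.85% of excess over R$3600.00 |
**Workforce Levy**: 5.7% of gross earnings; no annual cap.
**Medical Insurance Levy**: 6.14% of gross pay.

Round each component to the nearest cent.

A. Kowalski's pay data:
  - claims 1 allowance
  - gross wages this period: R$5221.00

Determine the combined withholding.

State Income Tax: taxable = R$5221.00 − 1×R$520.00 = R$4701.00
  R$392.40 + 22.85% × (R$4701.00 − R$3600.00) = R$392.40 + 22.85% × R$1101.00 = R$643.98
Workforce Levy: 5.7% × R$5221.00 = R$297.60
Medical Insurance Levy: 6.14% × R$5221.00 = R$320.57
Total: R$643.98 + R$297.60 + R$320.57 = R$1262.15

R$1262.15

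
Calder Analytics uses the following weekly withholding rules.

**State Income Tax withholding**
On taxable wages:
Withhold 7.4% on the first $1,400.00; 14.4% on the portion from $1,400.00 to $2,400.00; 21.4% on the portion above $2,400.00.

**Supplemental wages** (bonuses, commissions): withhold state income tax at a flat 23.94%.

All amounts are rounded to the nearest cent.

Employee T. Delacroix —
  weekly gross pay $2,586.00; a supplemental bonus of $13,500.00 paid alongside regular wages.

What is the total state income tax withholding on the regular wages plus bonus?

$3,519.30

State Income Tax: taxable = $2,586.00
  $247.60 + 21.4% × ($2,586.00 − $2,400.00) = $247.60 + 21.4% × $186.00 = $287.40
Supplemental (23.94% flat on bonus): 23.94% × $13,500.00 = $3,231.90
Total state income tax: $287.40 + $3,231.90 = $3,519.30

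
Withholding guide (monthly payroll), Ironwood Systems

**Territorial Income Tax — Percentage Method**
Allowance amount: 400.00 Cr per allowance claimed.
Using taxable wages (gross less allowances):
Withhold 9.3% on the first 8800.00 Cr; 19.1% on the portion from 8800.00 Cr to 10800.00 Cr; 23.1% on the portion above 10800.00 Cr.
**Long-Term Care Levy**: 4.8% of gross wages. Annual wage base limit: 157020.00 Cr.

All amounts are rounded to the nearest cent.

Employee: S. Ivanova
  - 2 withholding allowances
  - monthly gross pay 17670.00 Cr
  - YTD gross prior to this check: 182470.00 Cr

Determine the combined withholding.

2602.57 Cr

Territorial Income Tax: taxable = 17670.00 Cr − 2×400.00 Cr = 16870.00 Cr
  1200.40 Cr + 23.1% × (16870.00 Cr − 10800.00 Cr) = 1200.40 Cr + 23.1% × 6070.00 Cr = 2602.57 Cr
Long-Term Care Levy: YTD 182470.00 Cr ≥ cap 157020.00 Cr → 0.00 Cr
Total: 2602.57 Cr + 0.00 Cr = 2602.57 Cr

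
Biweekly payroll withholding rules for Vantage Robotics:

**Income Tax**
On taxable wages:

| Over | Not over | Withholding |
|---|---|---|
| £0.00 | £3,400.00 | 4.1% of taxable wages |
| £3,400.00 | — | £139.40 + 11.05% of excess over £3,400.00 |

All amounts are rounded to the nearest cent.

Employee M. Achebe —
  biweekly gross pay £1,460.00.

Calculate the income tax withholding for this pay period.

£59.86

Income Tax: taxable = £1,460.00
  4.1% × £1,460.00 = £59.86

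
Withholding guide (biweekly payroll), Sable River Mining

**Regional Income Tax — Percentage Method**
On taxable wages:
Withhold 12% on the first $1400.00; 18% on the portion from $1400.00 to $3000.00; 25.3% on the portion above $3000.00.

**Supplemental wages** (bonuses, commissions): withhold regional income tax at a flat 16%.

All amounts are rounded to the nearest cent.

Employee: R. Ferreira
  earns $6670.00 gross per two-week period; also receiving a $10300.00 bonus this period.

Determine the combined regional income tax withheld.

$3032.51

Regional Income Tax: taxable = $6670.00
  $456.00 + 25.3% × ($6670.00 − $3000.00) = $456.00 + 25.3% × $3670.00 = $1384.51
Supplemental (16% flat on bonus): 16% × $10300.00 = $1648.00
Total regional income tax: $1384.51 + $1648.00 = $3032.51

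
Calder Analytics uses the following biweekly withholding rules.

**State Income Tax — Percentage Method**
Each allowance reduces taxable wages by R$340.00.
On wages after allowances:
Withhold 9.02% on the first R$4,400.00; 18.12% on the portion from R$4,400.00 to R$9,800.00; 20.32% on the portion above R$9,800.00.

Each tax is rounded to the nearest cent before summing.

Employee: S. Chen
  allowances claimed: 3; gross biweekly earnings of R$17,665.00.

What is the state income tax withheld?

R$2,766.26

State Income Tax: taxable = R$17,665.00 − 3×R$340.00 = R$16,645.00
  R$1,375.36 + 20.32% × (R$16,645.00 − R$9,800.00) = R$1,375.36 + 20.32% × R$6,845.00 = R$2,766.26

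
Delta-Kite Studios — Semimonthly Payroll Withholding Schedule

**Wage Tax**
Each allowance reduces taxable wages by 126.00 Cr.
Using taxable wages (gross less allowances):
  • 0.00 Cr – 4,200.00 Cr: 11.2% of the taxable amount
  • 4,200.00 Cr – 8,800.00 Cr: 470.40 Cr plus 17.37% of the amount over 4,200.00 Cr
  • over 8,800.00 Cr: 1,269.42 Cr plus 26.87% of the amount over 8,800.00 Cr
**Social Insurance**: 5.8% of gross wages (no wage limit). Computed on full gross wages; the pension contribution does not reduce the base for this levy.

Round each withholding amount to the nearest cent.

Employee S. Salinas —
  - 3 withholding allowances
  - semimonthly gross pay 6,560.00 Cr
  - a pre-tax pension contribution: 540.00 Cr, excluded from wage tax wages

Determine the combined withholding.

1,101.36 Cr

Wage Tax: taxable = 6,560.00 Cr − 540.00 Cr − 3×126.00 Cr = 5,642.00 Cr
  470.40 Cr + 17.37% × (5,642.00 Cr − 4,200.00 Cr) = 470.40 Cr + 17.37% × 1,442.00 Cr = 720.88 Cr
Social Insurance: 5.8% × 6,560.00 Cr = 380.48 Cr
Total: 720.88 Cr + 380.48 Cr = 1,101.36 Cr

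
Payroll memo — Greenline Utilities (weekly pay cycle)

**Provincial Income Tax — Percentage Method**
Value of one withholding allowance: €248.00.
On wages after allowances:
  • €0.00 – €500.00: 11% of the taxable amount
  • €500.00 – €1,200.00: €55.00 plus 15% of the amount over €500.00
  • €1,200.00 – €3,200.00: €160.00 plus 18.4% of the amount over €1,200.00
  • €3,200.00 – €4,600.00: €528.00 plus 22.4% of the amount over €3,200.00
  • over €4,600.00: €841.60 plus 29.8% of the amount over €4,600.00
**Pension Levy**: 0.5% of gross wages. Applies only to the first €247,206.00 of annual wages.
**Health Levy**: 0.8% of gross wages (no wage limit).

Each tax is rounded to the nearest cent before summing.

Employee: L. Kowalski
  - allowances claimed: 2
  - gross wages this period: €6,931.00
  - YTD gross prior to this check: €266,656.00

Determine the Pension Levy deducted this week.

€0.00

Pension Levy: YTD €266,656.00 ≥ cap €247,206.00 → €0.00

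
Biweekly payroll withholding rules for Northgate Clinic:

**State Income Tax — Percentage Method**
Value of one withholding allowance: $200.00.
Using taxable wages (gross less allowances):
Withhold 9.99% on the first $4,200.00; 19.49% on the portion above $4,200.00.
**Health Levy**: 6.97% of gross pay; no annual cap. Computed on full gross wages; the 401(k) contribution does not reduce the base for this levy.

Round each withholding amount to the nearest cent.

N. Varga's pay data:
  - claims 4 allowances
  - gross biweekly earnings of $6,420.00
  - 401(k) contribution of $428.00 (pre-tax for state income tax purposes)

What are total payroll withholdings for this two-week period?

State Income Tax: taxable = $6,420.00 − $428.00 − 4×$200.00 = $5,192.00
  $419.58 + 19.49% × ($5,192.00 − $4,200.00) = $419.58 + 19.49% × $992.00 = $612.92
Health Levy: 6.97% × $6,420.00 = $447.47
Total: $612.92 + $447.47 = $1,060.39

$1,060.39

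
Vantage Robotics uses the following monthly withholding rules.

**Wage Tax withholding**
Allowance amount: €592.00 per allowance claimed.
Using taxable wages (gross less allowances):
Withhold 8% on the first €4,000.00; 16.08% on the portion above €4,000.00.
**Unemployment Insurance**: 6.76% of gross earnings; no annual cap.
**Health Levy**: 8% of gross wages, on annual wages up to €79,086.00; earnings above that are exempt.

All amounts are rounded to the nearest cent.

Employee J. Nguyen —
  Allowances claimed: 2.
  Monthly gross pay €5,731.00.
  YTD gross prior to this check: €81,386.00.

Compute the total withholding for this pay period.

Wage Tax: taxable = €5,731.00 − 2×€592.00 = €4,547.00
  €320.00 + 16.08% × (€4,547.00 − €4,000.00) = €320.00 + 16.08% × €547.00 = €407.96
Unemployment Insurance: 6.76% × €5,731.00 = €387.42
Health Levy: YTD €81,386.00 ≥ cap €79,086.00 → €0.00
Total: €407.96 + €387.42 + €0.00 = €795.38

€795.38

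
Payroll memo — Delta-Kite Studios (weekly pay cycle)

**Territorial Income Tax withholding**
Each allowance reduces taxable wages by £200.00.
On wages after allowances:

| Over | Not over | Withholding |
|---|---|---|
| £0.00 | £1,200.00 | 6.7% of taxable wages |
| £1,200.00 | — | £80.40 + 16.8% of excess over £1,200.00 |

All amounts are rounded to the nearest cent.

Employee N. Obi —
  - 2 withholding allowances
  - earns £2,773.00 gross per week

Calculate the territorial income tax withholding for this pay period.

£277.46

Territorial Income Tax: taxable = £2,773.00 − 2×£200.00 = £2,373.00
  £80.40 + 16.8% × (£2,373.00 − £1,200.00) = £80.40 + 16.8% × £1,173.00 = £277.46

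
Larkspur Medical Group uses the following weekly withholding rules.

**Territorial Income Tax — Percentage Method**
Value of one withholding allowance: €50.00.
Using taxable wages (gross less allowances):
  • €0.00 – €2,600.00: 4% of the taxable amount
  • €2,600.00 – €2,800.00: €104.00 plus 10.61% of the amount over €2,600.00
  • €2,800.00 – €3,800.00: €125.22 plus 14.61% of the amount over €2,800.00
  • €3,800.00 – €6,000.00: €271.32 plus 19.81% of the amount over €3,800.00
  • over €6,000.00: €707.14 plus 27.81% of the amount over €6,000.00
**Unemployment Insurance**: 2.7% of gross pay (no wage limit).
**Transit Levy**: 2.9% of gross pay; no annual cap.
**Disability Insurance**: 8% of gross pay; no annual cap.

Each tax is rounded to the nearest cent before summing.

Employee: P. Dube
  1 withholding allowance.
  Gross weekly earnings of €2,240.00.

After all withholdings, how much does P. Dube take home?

€1,847.76

Territorial Income Tax: taxable = €2,240.00 − 1×€50.00 = €2,190.00
  4% × €2,190.00 = €87.60
Unemployment Insurance: 2.7% × €2,240.00 = €60.48
Transit Levy: 2.9% × €2,240.00 = €64.96
Disability Insurance: 8% × €2,240.00 = €179.20
Total withheld: €87.60 + €60.48 + €64.96 + €179.20 = €392.24
Net pay: €2,240.00 − €392.24 = €1,847.76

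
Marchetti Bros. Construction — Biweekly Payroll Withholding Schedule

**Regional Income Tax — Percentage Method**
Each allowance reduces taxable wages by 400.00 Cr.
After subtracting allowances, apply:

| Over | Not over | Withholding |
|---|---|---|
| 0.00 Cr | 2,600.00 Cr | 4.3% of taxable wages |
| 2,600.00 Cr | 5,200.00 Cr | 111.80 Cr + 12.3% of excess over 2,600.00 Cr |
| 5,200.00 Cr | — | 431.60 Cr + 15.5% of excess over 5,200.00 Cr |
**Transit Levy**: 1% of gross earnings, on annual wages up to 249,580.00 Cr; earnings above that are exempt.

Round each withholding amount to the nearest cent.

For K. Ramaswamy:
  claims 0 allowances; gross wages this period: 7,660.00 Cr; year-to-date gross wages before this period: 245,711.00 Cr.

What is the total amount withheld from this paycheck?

Regional Income Tax: taxable = 7,660.00 Cr
  431.60 Cr + 15.5% × (7,660.00 Cr − 5,200.00 Cr) = 431.60 Cr + 15.5% × 2,460.00 Cr = 812.90 Cr
Transit Levy: cap 249,580.00 Cr − YTD 245,711.00 Cr = 3,869.00 Cr subject; 1% × 3,869.00 Cr = 38.69 Cr
Total: 812.90 Cr + 38.69 Cr = 851.59 Cr

851.59 Cr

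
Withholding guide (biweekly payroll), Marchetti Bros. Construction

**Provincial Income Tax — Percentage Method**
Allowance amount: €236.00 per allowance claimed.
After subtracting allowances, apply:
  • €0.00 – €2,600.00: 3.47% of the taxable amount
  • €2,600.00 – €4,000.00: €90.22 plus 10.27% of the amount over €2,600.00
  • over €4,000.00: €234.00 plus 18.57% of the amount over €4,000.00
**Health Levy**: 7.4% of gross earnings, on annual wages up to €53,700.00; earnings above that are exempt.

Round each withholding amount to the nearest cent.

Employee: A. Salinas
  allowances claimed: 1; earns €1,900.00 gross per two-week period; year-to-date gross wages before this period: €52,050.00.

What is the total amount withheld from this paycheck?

Provincial Income Tax: taxable = €1,900.00 − 1×€236.00 = €1,664.00
  3.47% × €1,664.00 = €57.74
Health Levy: cap €53,700.00 − YTD €52,050.00 = €1,650.00 subject; 7.4% × €1,650.00 = €122.10
Total: €57.74 + €122.10 = €179.84

€179.84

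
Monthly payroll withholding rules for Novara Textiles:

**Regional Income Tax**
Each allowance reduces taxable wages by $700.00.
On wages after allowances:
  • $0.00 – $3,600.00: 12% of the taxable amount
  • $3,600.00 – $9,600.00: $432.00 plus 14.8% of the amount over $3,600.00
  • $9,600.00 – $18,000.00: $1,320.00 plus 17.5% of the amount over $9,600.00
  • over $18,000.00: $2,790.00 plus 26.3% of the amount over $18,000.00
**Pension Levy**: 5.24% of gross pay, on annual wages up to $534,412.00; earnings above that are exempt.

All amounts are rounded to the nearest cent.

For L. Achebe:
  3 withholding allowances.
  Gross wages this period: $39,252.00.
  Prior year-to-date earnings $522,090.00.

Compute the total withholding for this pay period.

Regional Income Tax: taxable = $39,252.00 − 3×$700.00 = $37,152.00
  $2,790.00 + 26.3% × ($37,152.00 − $18,000.00) = $2,790.00 + 26.3% × $19,152.00 = $7,826.98
Pension Levy: cap $534,412.00 − YTD $522,090.00 = $12,322.00 subject; 5.24% × $12,322.00 = $645.67
Total: $7,826.98 + $645.67 = $8,472.65

$8,472.65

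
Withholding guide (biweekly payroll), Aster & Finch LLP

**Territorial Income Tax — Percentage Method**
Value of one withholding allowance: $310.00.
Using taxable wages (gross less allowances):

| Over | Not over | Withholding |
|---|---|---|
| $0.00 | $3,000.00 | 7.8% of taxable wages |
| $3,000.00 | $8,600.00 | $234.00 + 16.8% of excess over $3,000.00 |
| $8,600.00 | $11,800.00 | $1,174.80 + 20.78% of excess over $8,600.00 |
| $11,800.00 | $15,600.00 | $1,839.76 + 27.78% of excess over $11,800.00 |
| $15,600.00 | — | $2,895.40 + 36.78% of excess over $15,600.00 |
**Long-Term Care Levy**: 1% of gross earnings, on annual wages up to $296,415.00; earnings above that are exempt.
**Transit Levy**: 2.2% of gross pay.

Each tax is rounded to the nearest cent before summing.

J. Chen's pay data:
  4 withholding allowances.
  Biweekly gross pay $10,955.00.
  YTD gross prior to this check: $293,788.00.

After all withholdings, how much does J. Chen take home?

$9,281.22

Territorial Income Tax: taxable = $10,955.00 − 4×$310.00 = $9,715.00
  $1,174.80 + 20.78% × ($9,715.00 − $8,600.00) = $1,174.80 + 20.78% × $1,115.00 = $1,406.50
Long-Term Care Levy: cap $296,415.00 − YTD $293,788.00 = $2,627.00 subject; 1% × $2,627.00 = $26.27
Transit Levy: 2.2% × $10,955.00 = $241.01
Total withheld: $1,406.50 + $26.27 + $241.01 = $1,673.78
Net pay: $10,955.00 − $1,673.78 = $9,281.22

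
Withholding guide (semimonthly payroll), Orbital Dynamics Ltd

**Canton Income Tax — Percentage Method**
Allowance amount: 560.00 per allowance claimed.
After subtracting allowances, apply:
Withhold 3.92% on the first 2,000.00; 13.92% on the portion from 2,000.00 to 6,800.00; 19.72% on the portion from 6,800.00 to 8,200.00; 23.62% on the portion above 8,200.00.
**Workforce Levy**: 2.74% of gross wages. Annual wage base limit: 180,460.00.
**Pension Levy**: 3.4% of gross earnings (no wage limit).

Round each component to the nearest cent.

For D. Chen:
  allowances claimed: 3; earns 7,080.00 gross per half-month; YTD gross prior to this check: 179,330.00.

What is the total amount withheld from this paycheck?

Canton Income Tax: taxable = 7,080.00 − 3×560.00 = 5,400.00
  78.40 + 13.92% × (5,400.00 − 2,000.00) = 78.40 + 13.92% × 3,400.00 = 551.68
Workforce Levy: cap 180,460.00 − YTD 179,330.00 = 1,130.00 subject; 2.74% × 1,130.00 = 30.96
Pension Levy: 3.4% × 7,080.00 = 240.72
Total: 551.68 + 30.96 + 240.72 = 823.36

823.36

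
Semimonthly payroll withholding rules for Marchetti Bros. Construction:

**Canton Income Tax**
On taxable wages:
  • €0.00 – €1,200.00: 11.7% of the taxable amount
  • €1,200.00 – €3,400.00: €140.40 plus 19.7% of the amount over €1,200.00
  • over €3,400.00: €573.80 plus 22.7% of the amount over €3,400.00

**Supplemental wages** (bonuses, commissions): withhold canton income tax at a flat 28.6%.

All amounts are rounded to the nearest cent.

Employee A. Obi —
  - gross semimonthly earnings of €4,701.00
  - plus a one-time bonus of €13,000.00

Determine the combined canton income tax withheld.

Canton Income Tax: taxable = €4,701.00
  €573.80 + 22.7% × (€4,701.00 − €3,400.00) = €573.80 + 22.7% × €1,301.00 = €869.13
Supplemental (28.6% flat on bonus): 28.6% × €13,000.00 = €3,718.00
Total canton income tax: €869.13 + €3,718.00 = €4,587.13

€4,587.13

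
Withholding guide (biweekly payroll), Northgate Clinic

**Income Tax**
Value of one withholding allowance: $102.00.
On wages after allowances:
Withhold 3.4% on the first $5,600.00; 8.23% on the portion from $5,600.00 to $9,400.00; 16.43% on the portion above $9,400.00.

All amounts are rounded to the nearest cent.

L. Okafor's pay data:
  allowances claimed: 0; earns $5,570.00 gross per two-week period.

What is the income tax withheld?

Income Tax: taxable = $5,570.00
  3.4% × $5,570.00 = $189.38

$189.38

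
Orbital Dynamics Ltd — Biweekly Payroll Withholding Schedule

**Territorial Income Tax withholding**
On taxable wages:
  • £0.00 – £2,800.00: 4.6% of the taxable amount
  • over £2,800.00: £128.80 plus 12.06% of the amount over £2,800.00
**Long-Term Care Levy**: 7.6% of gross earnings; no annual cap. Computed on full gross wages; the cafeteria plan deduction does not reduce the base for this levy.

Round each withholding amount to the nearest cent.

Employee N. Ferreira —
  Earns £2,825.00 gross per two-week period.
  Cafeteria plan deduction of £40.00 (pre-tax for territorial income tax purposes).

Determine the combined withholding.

Territorial Income Tax: taxable = £2,825.00 − £40.00 = £2,785.00
  4.6% × £2,785.00 = £128.11
Long-Term Care Levy: 7.6% × £2,825.00 = £214.70
Total: £128.11 + £214.70 = £342.81

£342.81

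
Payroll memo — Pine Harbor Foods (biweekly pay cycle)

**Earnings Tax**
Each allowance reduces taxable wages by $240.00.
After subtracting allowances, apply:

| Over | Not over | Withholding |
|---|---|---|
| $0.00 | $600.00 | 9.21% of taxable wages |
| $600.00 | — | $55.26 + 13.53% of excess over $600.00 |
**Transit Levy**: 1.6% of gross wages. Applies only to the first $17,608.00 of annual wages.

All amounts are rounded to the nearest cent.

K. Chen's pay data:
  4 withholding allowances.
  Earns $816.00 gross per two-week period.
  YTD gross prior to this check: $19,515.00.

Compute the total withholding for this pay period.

$0.00

Earnings Tax: taxable = $816.00 − 4×$240.00 = $-144.00
  Taxable ≤ 0 → $0.00
Transit Levy: YTD $19,515.00 ≥ cap $17,608.00 → $0.00
Total: $0.00 + $0.00 = $0.00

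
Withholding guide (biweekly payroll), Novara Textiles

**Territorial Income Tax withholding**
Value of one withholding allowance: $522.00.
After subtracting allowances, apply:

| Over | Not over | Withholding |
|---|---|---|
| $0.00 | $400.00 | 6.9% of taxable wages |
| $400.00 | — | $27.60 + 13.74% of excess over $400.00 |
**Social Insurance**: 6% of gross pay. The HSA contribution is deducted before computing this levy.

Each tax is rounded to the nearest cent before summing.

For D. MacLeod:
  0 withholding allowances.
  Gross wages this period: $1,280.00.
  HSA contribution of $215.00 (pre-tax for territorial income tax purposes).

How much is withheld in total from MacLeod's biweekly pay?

$182.87

Territorial Income Tax: taxable = $1,280.00 − $215.00 = $1,065.00
  $27.60 + 13.74% × ($1,065.00 − $400.00) = $27.60 + 13.74% × $665.00 = $118.97
Social Insurance: 6% × $1,065.00 = $63.90
Total: $118.97 + $63.90 = $182.87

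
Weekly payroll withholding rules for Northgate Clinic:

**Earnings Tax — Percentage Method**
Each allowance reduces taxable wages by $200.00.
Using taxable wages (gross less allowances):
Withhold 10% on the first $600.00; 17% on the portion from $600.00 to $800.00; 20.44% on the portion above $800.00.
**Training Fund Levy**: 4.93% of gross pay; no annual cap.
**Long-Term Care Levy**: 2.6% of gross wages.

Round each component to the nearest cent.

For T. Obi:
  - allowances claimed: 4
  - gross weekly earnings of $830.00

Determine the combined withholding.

$65.50

Earnings Tax: taxable = $830.00 − 4×$200.00 = $30.00
  10% × $30.00 = $3.00
Training Fund Levy: 4.93% × $830.00 = $40.92
Long-Term Care Levy: 2.6% × $830.00 = $21.58
Total: $3.00 + $40.92 + $21.58 = $65.50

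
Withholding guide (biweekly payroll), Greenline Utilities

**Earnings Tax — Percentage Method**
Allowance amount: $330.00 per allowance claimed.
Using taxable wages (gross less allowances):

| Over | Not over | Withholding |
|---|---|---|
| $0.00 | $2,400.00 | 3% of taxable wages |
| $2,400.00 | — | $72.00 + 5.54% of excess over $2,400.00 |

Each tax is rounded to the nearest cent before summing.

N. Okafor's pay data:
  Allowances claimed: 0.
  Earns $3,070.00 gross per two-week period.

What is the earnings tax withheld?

$109.12

Earnings Tax: taxable = $3,070.00
  $72.00 + 5.54% × ($3,070.00 − $2,400.00) = $72.00 + 5.54% × $670.00 = $109.12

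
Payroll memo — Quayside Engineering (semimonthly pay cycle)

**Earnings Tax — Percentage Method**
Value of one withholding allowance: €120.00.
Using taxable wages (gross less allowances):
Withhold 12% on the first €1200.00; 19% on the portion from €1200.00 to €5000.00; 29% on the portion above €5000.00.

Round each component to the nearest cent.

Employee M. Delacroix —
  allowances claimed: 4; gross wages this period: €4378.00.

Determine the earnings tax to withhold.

Earnings Tax: taxable = €4378.00 − 4×€120.00 = €3898.00
  €144.00 + 19% × (€3898.00 − €1200.00) = €144.00 + 19% × €2698.00 = €656.62

€656.62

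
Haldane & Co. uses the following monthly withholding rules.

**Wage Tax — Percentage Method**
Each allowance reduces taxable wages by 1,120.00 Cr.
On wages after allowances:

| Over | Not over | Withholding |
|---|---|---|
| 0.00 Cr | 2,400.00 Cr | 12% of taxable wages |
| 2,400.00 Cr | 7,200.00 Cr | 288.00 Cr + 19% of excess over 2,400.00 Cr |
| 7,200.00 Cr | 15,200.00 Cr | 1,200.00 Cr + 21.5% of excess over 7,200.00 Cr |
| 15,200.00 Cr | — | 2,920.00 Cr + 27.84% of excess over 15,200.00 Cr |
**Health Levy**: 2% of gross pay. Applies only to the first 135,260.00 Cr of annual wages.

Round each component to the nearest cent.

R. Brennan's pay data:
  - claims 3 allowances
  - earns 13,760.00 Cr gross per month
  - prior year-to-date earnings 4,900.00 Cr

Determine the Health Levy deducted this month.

275.20 Cr

Health Levy: 2% × 13,760.00 Cr = 275.20 Cr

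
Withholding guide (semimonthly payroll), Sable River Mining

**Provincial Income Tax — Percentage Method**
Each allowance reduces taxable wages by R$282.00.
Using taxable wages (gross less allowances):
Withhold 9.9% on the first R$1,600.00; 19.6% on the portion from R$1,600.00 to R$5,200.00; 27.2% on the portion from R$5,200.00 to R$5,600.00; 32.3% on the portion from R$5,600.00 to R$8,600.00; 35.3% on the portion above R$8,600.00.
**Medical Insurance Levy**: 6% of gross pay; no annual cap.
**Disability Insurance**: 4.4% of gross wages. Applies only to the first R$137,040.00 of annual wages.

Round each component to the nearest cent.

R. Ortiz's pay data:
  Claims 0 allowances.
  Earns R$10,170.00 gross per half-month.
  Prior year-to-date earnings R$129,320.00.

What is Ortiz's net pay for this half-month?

Provincial Income Tax: taxable = R$10,170.00
  R$1,941.80 + 35.3% × (R$10,170.00 − R$8,600.00) = R$1,941.80 + 35.3% × R$1,570.00 = R$2,496.01
Medical Insurance Levy: 6% × R$10,170.00 = R$610.20
Disability Insurance: cap R$137,040.00 − YTD R$129,320.00 = R$7,720.00 subject; 4.4% × R$7,720.00 = R$339.68
Total withheld: R$2,496.01 + R$610.20 + R$339.68 = R$3,445.89
Net pay: R$10,170.00 − R$3,445.89 = R$6,724.11

R$6,724.11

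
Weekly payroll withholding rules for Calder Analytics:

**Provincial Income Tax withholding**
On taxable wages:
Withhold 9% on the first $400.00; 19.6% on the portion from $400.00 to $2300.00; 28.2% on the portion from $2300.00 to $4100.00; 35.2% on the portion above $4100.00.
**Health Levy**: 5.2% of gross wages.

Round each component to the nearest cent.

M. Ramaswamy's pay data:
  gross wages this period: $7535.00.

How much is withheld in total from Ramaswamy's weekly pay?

Provincial Income Tax: taxable = $7535.00
  $916.00 + 35.2% × ($7535.00 − $4100.00) = $916.00 + 35.2% × $3435.00 = $2125.12
Health Levy: 5.2% × $7535.00 = $391.82
Total: $2125.12 + $391.82 = $2516.94

$2516.94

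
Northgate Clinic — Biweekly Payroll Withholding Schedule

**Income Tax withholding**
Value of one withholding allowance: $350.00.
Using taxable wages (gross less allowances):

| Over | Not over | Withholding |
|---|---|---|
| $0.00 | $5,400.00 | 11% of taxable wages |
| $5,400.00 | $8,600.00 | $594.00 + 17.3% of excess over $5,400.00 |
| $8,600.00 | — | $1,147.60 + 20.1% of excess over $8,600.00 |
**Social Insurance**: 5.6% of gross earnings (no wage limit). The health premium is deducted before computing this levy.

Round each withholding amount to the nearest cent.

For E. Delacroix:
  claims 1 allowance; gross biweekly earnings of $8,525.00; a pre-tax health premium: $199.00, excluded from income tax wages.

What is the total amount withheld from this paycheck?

$1,505.91

Income Tax: taxable = $8,525.00 − $199.00 − 1×$350.00 = $7,976.00
  $594.00 + 17.3% × ($7,976.00 − $5,400.00) = $594.00 + 17.3% × $2,576.00 = $1,039.65
Social Insurance: 5.6% × $8,326.00 = $466.26
Total: $1,039.65 + $466.26 = $1,505.91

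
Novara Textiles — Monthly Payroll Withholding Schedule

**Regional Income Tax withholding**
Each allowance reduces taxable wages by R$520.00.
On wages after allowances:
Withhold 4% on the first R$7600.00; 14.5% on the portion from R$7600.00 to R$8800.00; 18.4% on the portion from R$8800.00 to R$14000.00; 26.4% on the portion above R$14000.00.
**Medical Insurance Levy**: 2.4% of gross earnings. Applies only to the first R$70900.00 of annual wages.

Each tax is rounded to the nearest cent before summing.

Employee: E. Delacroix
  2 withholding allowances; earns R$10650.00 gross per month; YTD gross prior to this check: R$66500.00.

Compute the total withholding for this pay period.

Regional Income Tax: taxable = R$10650.00 − 2×R$520.00 = R$9610.00
  R$478.00 + 18.4% × (R$9610.00 − R$8800.00) = R$478.00 + 18.4% × R$810.00 = R$627.04
Medical Insurance Levy: cap R$70900.00 − YTD R$66500.00 = R$4400.00 subject; 2.4% × R$4400.00 = R$105.60
Total: R$627.04 + R$105.60 = R$732.64

R$732.64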